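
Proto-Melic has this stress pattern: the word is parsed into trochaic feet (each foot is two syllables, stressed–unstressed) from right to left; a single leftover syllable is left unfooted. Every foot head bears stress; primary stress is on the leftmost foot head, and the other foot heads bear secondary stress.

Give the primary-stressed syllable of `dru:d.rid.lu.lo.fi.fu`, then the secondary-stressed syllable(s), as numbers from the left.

Parse right to left into trochaic (ˈσσ) feet: (ˈdru:d.rid) (ˈlu.lo) (ˈfi.fu).
Foot heads (stressed positions): 1, 3, 5.
End Rule Leftmost: primary stress on the leftmost head = syllable 1.
Secondary stress on 3, 5: ˈdru:d.rid.ˌlu.lo.ˌfi.fu.

primary 1, secondary 3, 5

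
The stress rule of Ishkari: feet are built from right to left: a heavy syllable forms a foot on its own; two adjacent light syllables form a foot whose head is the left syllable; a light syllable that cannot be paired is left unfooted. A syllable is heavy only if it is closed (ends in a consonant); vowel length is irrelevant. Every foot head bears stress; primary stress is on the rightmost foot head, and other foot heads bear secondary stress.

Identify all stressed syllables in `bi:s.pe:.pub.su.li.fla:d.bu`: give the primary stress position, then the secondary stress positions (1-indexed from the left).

primary 6, secondary 1, 3, 4

Weights: 1 bi:s H, 2 pe: L, 3 pub H, 4 su L, 5 li L, 6 fla:d H, 7 bu L.
Parse right to left (heavy = foot alone; LL = one foot; stranded L unfooted): (ˈbi:s) pe: (ˈpub) (ˈsu.li) (ˈfla:d) bu.
Foot heads: 1, 3, 4, 6.
Primary stress on the rightmost head = syllable 6.
Secondary stress on 1, 3, 4: ˌbi:s.pe:.ˌpub.ˌsu.li.ˈfla:d.bu.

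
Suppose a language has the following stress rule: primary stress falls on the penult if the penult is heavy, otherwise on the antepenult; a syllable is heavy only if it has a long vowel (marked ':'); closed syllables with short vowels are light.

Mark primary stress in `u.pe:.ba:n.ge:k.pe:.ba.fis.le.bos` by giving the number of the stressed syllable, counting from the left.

7

Weights: 7 fis L, 8 le L, 9 bos L.
The penult (syllable 8, le) is light, so stress falls on the antepenult (syllable 7, fis).
Primary stress: syllable 7 → u.pe:.ba:n.ge:k.pe:.ba.ˈfis.le.bos.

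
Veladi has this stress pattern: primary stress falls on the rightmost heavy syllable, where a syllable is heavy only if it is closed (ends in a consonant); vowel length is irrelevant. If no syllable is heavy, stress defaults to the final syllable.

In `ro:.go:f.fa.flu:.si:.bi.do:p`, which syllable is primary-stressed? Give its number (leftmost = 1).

Weights: 1 ro: L, 2 go:f H, 3 fa L, 4 flu: L, 5 si: L, 6 bi L, 7 do:p H.
Heavy syllables in the domain: 2, 7. The rightmost is syllable 7 (do:p).
Primary stress: syllable 7 → ro:.go:f.fa.flu:.si:.bi.ˈdo:p.

7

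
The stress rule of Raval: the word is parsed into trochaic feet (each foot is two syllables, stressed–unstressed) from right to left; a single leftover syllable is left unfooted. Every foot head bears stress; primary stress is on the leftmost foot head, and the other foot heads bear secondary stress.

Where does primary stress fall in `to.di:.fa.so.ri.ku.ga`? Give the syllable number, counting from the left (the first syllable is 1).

Parse right to left into trochaic (ˈσσ) feet: to (ˈdi:.fa) (ˈso.ri) (ˈku.ga). Syllable 1 is left unfooted.
Foot heads (stressed positions): 2, 4, 6.
End Rule Leftmost: primary stress on the leftmost head = syllable 2.
Primary stress: syllable 2 → to.ˈdi:.fa.so.ri.ku.ga.

2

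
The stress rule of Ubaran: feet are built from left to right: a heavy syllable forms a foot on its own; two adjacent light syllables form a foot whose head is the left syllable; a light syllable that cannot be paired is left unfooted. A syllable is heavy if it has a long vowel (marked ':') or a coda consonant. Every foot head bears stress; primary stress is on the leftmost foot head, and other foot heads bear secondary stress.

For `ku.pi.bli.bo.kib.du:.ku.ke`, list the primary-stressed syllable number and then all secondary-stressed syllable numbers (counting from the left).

Weights: 1 ku L, 2 pi L, 3 bli L, 4 bo L, 5 kib H, 6 du: H, 7 ku L, 8 ke L.
Parse left to right (heavy = foot alone; LL = one foot; stranded L unfooted): (ˈku.pi) (ˈbli.bo) (ˈkib) (ˈdu:) (ˈku.ke).
Foot heads: 1, 3, 5, 6, 7.
Primary stress on the leftmost head = syllable 1.
Secondary stress on 3, 5, 6, 7: ˈku.pi.ˌbli.bo.ˌkib.ˌdu:.ˌku.ke.

primary 1, secondary 3, 5, 6, 7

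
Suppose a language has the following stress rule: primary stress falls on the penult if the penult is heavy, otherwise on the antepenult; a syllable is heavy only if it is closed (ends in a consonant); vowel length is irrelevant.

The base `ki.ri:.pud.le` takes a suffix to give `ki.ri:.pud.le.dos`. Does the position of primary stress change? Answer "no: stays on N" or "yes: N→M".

no: stays on 3

Base `ki.ri:.pud.le` (4 syllables):
  Weights: 2 ri: L, 3 pud H, 4 le L.
  The penult (syllable 3, pud) is heavy, so it takes stress.
  → primary stress on syllable 3.
Suffixed `ki.ri:.pud.le.dos` (5 syllables):
  Weights: 3 pud H, 4 le L, 5 dos H.
  The penult (syllable 4, le) is light, so stress falls on the antepenult (syllable 3, pud).
  → primary stress on syllable 3.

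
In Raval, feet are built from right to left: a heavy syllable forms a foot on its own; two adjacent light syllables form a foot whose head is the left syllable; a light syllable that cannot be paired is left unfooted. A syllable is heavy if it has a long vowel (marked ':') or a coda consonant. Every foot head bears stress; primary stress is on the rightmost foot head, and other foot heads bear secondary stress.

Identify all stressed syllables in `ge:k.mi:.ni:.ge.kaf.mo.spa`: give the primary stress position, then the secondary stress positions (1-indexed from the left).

primary 6, secondary 1, 2, 3, 5

Weights: 1 ge:k H, 2 mi: H, 3 ni: H, 4 ge L, 5 kaf H, 6 mo L, 7 spa L.
Parse right to left (heavy = foot alone; LL = one foot; stranded L unfooted): (ˈge:k) (ˈmi:) (ˈni:) ge (ˈkaf) (ˈmo.spa).
Foot heads: 1, 2, 3, 5, 6.
Primary stress on the rightmost head = syllable 6.
Secondary stress on 1, 2, 3, 5: ˌge:k.ˌmi:.ˌni:.ge.ˌkaf.ˈmo.spa.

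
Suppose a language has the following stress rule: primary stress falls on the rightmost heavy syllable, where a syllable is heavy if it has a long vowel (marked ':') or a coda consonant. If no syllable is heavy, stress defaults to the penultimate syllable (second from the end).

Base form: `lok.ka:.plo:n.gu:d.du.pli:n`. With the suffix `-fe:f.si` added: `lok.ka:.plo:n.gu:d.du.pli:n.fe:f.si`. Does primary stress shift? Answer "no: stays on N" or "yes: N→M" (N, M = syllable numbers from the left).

yes: 6→7

Base `lok.ka:.plo:n.gu:d.du.pli:n` (6 syllables):
  Weights: 1 lok H, 2 ka: H, 3 plo:n H, 4 gu:d H, 5 du L, 6 pli:n H.
  Heavy syllables in the domain: 1, 2, 3, 4, 6. The rightmost is syllable 6 (pli:n).
  → primary stress on syllable 6.
Suffixed `lok.ka:.plo:n.gu:d.du.pli:n.fe:f.si` (8 syllables):
  Weights: 1 lok H, 2 ka: H, 3 plo:n H, 4 gu:d H, 5 du L, 6 pli:n H, 7 fe:f H, 8 si L.
  Heavy syllables in the domain: 1, 2, 3, 4, 6, 7. The rightmost is syllable 7 (fe:f).
  → primary stress on syllable 7.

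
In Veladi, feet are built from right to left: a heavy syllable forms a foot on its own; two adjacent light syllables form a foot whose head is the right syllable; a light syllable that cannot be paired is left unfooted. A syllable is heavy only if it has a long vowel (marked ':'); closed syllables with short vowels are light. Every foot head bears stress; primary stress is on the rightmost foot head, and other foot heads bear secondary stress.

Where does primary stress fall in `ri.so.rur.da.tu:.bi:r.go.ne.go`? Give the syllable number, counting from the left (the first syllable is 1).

9

Weights: 1 ri L, 2 so L, 3 rur L, 4 da L, 5 tu: H, 6 bi:r H, 7 go L, 8 ne L, 9 go L.
Parse right to left (heavy = foot alone; LL = one foot; stranded L unfooted): (ri.ˈso) (rur.ˈda) (ˈtu:) (ˈbi:r) go (ne.ˈgo).
Foot heads: 2, 4, 5, 6, 9.
Primary stress on the rightmost head = syllable 9.
Primary stress: syllable 9 → ri.so.rur.da.tu:.bi:r.go.ne.ˈgo.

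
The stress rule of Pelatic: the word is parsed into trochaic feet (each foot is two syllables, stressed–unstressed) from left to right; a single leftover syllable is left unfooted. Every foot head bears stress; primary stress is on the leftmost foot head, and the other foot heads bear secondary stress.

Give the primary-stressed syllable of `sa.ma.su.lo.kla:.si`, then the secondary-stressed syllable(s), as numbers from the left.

primary 1, secondary 3, 5

Parse left to right into trochaic (ˈσσ) feet: (ˈsa.ma) (ˈsu.lo) (ˈkla:.si).
Foot heads (stressed positions): 1, 3, 5.
End Rule Leftmost: primary stress on the leftmost head = syllable 1.
Secondary stress on 3, 5: ˈsa.ma.ˌsu.lo.ˌkla:.si.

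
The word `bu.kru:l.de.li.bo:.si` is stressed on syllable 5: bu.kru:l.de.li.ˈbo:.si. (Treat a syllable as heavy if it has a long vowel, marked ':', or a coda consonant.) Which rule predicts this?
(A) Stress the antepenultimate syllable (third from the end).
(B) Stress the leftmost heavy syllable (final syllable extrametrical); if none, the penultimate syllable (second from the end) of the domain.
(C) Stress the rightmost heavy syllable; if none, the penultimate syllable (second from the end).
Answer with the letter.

Rule A → syllable 4 (observed: 5).
Rule B → syllable 2 (observed: 5).
Rule C → syllable 5 ✓.

C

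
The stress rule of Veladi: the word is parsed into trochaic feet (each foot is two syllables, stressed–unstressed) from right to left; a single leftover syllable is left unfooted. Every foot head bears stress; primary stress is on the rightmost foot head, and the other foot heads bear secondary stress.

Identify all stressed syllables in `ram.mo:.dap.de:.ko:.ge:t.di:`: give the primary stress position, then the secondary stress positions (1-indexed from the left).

primary 6, secondary 2, 4

Parse right to left into trochaic (ˈσσ) feet: ram (ˈmo:.dap) (ˈde:.ko:) (ˈge:t.di:). Syllable 1 is left unfooted.
Foot heads (stressed positions): 2, 4, 6.
End Rule Rightmost: primary stress on the rightmost head = syllable 6.
Secondary stress on 2, 4: ram.ˌmo:.dap.ˌde:.ko:.ˈge:t.di:.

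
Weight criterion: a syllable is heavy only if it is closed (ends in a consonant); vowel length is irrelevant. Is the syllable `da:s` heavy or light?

`da:s`: long vowel, closed (coda /s/). Closed (coda /s/) → heavy.

heavy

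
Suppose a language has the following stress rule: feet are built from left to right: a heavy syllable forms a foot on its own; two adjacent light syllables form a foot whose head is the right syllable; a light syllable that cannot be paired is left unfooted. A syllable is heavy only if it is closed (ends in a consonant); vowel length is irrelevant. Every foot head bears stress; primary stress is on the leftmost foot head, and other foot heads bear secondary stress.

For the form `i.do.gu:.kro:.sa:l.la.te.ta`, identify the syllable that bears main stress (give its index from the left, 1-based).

2

Weights: 1 i L, 2 do L, 3 gu: L, 4 kro: L, 5 sa:l H, 6 la L, 7 te L, 8 ta L.
Parse left to right (heavy = foot alone; LL = one foot; stranded L unfooted): (i.ˈdo) (gu:.ˈkro:) (ˈsa:l) (la.ˈte) ta.
Foot heads: 2, 4, 5, 7.
Primary stress on the leftmost head = syllable 2.
Primary stress: syllable 2 → i.ˈdo.gu:.kro:.sa:l.la.te.ta.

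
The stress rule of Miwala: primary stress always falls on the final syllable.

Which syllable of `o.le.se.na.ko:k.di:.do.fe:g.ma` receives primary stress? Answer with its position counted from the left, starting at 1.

9

The word has 9 syllables; the final syllable is syllable 9 (ma).
Primary stress: syllable 9 → o.le.se.na.ko:k.di:.do.fe:g.ˈma.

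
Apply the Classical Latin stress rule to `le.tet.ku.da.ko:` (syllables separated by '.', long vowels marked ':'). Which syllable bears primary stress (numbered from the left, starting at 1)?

3

Classical Latin: stress the penult if heavy (long vowel or closed), else the antepenult.
Weights: 3 ku L, 4 da L, 5 ko: H.
The penult (syllable 4, da) is light, so stress falls on the antepenult (syllable 3, ku).
Stress on syllable 3: le.tet.ˈku.da.ko:.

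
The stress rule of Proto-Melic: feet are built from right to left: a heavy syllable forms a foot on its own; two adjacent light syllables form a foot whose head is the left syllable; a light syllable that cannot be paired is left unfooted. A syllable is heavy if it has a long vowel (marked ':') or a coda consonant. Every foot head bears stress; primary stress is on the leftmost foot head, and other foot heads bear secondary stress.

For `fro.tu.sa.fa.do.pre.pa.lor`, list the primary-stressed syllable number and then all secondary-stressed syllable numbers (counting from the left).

Weights: 1 fro L, 2 tu L, 3 sa L, 4 fa L, 5 do L, 6 pre L, 7 pa L, 8 lor H.
Parse right to left (heavy = foot alone; LL = one foot; stranded L unfooted): fro (ˈtu.sa) (ˈfa.do) (ˈpre.pa) (ˈlor).
Foot heads: 2, 4, 6, 8.
Primary stress on the leftmost head = syllable 2.
Secondary stress on 4, 6, 8: fro.ˈtu.sa.ˌfa.do.ˌpre.pa.ˌlor.

primary 2, secondary 4, 6, 8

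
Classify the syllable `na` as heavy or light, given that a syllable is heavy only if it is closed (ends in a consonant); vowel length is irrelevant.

`na`: short vowel, open (no coda). Open (no coda) → light.

light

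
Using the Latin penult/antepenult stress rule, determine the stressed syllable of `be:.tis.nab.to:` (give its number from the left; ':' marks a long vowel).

Classical Latin: stress the penult if heavy (long vowel or closed), else the antepenult.
Weights: 2 tis H, 3 nab H, 4 to: H.
The penult (syllable 3, nab) is heavy, so it takes stress.
Stress on syllable 3: be:.tis.ˈnab.to:.

3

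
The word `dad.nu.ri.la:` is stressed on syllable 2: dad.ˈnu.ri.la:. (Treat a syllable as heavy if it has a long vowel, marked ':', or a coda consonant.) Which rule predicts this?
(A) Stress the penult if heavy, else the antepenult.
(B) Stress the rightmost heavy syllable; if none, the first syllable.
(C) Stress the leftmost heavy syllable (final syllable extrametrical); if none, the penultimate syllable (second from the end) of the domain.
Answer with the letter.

Rule A → syllable 2 ✓.
Rule B → syllable 4 (observed: 2).
Rule C → syllable 1 (observed: 2).

A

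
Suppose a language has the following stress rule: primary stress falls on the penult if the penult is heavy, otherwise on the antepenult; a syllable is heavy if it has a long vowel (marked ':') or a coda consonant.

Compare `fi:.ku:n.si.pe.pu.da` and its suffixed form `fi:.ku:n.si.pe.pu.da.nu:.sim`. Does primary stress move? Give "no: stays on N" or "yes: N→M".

Base `fi:.ku:n.si.pe.pu.da` (6 syllables):
  Weights: 4 pe L, 5 pu L, 6 da L.
  The penult (syllable 5, pu) is light, so stress falls on the antepenult (syllable 4, pe).
  → primary stress on syllable 4.
Suffixed `fi:.ku:n.si.pe.pu.da.nu:.sim` (8 syllables):
  Weights: 6 da L, 7 nu: H, 8 sim H.
  The penult (syllable 7, nu:) is heavy, so it takes stress.
  → primary stress on syllable 7.

yes: 4→7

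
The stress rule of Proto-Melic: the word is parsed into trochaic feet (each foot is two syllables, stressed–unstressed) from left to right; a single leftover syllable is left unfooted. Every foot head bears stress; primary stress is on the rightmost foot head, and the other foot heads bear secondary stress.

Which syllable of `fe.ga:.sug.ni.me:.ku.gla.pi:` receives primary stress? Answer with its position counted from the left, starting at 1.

Parse left to right into trochaic (ˈσσ) feet: (ˈfe.ga:) (ˈsug.ni) (ˈme:.ku) (ˈgla.pi:).
Foot heads (stressed positions): 1, 3, 5, 7.
End Rule Rightmost: primary stress on the rightmost head = syllable 7.
Primary stress: syllable 7 → fe.ga:.sug.ni.me:.ku.ˈgla.pi:.

7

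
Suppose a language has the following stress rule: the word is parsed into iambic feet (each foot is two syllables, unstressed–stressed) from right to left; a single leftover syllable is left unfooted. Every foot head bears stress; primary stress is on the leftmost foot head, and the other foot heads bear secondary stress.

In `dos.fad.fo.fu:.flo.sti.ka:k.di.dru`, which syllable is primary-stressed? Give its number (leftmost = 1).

3

Parse right to left into iambic (σˈσ) feet: dos (fad.ˈfo) (fu:.ˈflo) (sti.ˈka:k) (di.ˈdru). Syllable 1 is left unfooted.
Foot heads (stressed positions): 3, 5, 7, 9.
End Rule Leftmost: primary stress on the leftmost head = syllable 3.
Primary stress: syllable 3 → dos.fad.ˈfo.fu:.flo.sti.ka:k.di.dru.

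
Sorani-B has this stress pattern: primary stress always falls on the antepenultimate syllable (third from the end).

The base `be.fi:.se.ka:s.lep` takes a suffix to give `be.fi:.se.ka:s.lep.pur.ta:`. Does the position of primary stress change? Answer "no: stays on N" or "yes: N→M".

Base `be.fi:.se.ka:s.lep` (5 syllables):
  The word has 5 syllables; the antepenultimate syllable (third from the end) is syllable 3 (se).
  → primary stress on syllable 3.
Suffixed `be.fi:.se.ka:s.lep.pur.ta:` (7 syllables):
  The word has 7 syllables; the antepenultimate syllable (third from the end) is syllable 5 (lep).
  → primary stress on syllable 5.

yes: 3→5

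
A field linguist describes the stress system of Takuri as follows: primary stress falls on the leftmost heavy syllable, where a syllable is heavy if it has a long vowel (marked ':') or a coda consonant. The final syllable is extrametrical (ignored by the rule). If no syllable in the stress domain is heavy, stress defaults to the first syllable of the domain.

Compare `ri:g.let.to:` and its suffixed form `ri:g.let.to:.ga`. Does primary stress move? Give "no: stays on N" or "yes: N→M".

Base `ri:g.let.to:` (3 syllables):
  The final syllable (3, to:) is extrametrical; the stress domain is syllables 1–2.
  Weights: 1 ri:g H, 2 let H.
  Heavy syllables in the domain: 1, 2. The leftmost is syllable 1 (ri:g).
  → primary stress on syllable 1.
Suffixed `ri:g.let.to:.ga` (4 syllables):
  The final syllable (4, ga) is extrametrical; the stress domain is syllables 1–3.
  Weights: 1 ri:g H, 2 let H, 3 to: H.
  Heavy syllables in the domain: 1, 2, 3. The leftmost is syllable 1 (ri:g).
  → primary stress on syllable 1.

no: stays on 1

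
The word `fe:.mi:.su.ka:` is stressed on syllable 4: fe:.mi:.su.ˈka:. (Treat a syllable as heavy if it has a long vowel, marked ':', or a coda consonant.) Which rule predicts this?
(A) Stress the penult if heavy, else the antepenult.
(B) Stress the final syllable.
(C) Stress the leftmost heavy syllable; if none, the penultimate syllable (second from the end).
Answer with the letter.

Rule A → syllable 2 (observed: 4).
Rule B → syllable 4 ✓.
Rule C → syllable 1 (observed: 4).

B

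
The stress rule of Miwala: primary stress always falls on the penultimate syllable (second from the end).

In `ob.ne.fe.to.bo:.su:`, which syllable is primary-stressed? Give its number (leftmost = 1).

5

The word has 6 syllables; the penultimate syllable (second from the end) is syllable 5 (bo:).
Primary stress: syllable 5 → ob.ne.fe.to.ˈbo:.su:.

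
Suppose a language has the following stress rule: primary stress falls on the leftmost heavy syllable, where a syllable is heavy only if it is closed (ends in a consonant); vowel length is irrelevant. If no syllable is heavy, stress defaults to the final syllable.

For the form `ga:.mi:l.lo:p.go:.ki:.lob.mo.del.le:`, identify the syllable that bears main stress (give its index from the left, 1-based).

2

Weights: 1 ga: L, 2 mi:l H, 3 lo:p H, 4 go: L, 5 ki: L, 6 lob H, 7 mo L, 8 del H, 9 le: L.
Heavy syllables in the domain: 2, 3, 6, 8. The leftmost is syllable 2 (mi:l).
Primary stress: syllable 2 → ga:.ˈmi:l.lo:p.go:.ki:.lob.mo.del.le:.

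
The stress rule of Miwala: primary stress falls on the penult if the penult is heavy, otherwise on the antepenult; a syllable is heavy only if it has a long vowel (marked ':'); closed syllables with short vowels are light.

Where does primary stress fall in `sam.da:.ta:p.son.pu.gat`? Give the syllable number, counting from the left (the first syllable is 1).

Weights: 4 son L, 5 pu L, 6 gat L.
The penult (syllable 5, pu) is light, so stress falls on the antepenult (syllable 4, son).
Primary stress: syllable 4 → sam.da:.ta:p.ˈson.pu.gat.

4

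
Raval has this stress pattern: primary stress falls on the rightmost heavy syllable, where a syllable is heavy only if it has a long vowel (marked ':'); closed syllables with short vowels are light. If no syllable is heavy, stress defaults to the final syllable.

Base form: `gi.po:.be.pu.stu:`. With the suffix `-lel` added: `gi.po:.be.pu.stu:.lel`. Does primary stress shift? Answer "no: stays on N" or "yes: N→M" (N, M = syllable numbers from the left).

no: stays on 5

Base `gi.po:.be.pu.stu:` (5 syllables):
  Weights: 1 gi L, 2 po: H, 3 be L, 4 pu L, 5 stu: H.
  Heavy syllables in the domain: 2, 5. The rightmost is syllable 5 (stu:).
  → primary stress on syllable 5.
Suffixed `gi.po:.be.pu.stu:.lel` (6 syllables):
  Weights: 1 gi L, 2 po: H, 3 be L, 4 pu L, 5 stu: H, 6 lel L.
  Heavy syllables in the domain: 2, 5. The rightmost is syllable 5 (stu:).
  → primary stress on syllable 5.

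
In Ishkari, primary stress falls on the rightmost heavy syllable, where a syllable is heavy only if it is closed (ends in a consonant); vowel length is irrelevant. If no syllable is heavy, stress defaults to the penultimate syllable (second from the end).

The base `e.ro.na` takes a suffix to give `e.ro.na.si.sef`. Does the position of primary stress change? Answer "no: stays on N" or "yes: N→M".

yes: 2→5

Base `e.ro.na` (3 syllables):
  Weights: 1 e L, 2 ro L, 3 na L.
  No heavy syllable in the domain; default to the penultimate syllable (second from the end) = syllable 2.
  → primary stress on syllable 2.
Suffixed `e.ro.na.si.sef` (5 syllables):
  Weights: 1 e L, 2 ro L, 3 na L, 4 si L, 5 sef H.
  Heavy syllables in the domain: 5. The rightmost is syllable 5 (sef).
  → primary stress on syllable 5.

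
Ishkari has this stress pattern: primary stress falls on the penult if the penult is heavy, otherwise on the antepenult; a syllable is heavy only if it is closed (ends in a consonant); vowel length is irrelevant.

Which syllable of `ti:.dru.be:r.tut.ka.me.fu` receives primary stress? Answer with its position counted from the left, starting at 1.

Weights: 5 ka L, 6 me L, 7 fu L.
The penult (syllable 6, me) is light, so stress falls on the antepenult (syllable 5, ka).
Primary stress: syllable 5 → ti:.dru.be:r.tut.ˈka.me.fu.

5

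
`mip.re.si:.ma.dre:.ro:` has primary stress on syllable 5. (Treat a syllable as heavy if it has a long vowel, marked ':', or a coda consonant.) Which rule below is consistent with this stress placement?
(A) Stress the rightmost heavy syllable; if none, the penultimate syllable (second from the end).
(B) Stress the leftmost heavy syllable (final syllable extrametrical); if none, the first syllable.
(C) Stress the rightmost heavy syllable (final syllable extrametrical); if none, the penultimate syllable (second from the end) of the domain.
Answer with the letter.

C

Rule A → syllable 6 (observed: 5).
Rule B → syllable 1 (observed: 5).
Rule C → syllable 5 ✓.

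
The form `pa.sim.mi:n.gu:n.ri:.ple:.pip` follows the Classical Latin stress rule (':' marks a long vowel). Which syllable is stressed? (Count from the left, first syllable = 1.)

6

Classical Latin: stress the penult if heavy (long vowel or closed), else the antepenult.
Weights: 5 ri: H, 6 ple: H, 7 pip H.
The penult (syllable 6, ple:) is heavy, so it takes stress.
Stress on syllable 6: pa.sim.mi:n.gu:n.ri:.ˈple:.pip.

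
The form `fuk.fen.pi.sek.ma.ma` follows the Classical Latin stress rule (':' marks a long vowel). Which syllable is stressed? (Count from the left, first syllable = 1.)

Classical Latin: stress the penult if heavy (long vowel or closed), else the antepenult.
Weights: 4 sek H, 5 ma L, 6 ma L.
The penult (syllable 5, ma) is light, so stress falls on the antepenult (syllable 4, sek).
Stress on syllable 4: fuk.fen.pi.ˈsek.ma.ma.

4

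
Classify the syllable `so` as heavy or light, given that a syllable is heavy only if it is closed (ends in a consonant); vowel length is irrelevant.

`so`: short vowel, open (no coda). Open (no coda) → light.

light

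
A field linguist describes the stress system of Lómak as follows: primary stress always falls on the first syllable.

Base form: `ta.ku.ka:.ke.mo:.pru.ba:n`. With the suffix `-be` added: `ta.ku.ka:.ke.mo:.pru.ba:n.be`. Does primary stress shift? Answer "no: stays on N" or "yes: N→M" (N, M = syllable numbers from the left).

Base `ta.ku.ka:.ke.mo:.pru.ba:n` (7 syllables):
  The word has 7 syllables; the first syllable is syllable 1 (ta).
  → primary stress on syllable 1.
Suffixed `ta.ku.ka:.ke.mo:.pru.ba:n.be` (8 syllables):
  The word has 8 syllables; the first syllable is syllable 1 (ta).
  → primary stress on syllable 1.

no: stays on 1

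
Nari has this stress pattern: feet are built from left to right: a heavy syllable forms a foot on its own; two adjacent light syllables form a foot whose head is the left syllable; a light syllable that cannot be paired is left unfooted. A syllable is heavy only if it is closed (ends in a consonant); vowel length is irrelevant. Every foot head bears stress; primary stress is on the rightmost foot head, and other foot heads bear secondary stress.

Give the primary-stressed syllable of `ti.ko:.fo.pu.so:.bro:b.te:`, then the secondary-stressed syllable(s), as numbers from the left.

Weights: 1 ti L, 2 ko: L, 3 fo L, 4 pu L, 5 so: L, 6 bro:b H, 7 te: L.
Parse left to right (heavy = foot alone; LL = one foot; stranded L unfooted): (ˈti.ko:) (ˈfo.pu) so: (ˈbro:b) te:.
Foot heads: 1, 3, 6.
Primary stress on the rightmost head = syllable 6.
Secondary stress on 1, 3: ˌti.ko:.ˌfo.pu.so:.ˈbro:b.te:.

primary 6, secondary 1, 3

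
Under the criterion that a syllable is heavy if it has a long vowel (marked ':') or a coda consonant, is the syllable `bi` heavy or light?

light

`bi`: short vowel, open (no coda). Short vowel, open → light.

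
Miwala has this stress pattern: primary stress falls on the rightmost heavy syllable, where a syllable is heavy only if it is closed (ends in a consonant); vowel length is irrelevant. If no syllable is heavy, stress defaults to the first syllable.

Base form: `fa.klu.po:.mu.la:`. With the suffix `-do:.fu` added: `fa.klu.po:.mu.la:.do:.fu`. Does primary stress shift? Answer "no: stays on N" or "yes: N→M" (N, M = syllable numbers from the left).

no: stays on 1

Base `fa.klu.po:.mu.la:` (5 syllables):
  Weights: 1 fa L, 2 klu L, 3 po: L, 4 mu L, 5 la: L.
  No heavy syllable in the domain; default to the first syllable = syllable 1.
  → primary stress on syllable 1.
Suffixed `fa.klu.po:.mu.la:.do:.fu` (7 syllables):
  Weights: 1 fa L, 2 klu L, 3 po: L, 4 mu L, 5 la: L, 6 do: L, 7 fu L.
  No heavy syllable in the domain; default to the first syllable = syllable 1.
  → primary stress on syllable 1.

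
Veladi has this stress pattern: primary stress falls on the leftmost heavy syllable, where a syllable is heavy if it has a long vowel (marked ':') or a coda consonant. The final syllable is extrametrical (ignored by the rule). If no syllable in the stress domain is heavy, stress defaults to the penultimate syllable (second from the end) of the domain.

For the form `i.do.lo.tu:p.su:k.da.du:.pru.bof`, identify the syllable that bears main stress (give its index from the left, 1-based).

The final syllable (9, bof) is extrametrical; the stress domain is syllables 1–8.
Weights: 1 i L, 2 do L, 3 lo L, 4 tu:p H, 5 su:k H, 6 da L, 7 du: H, 8 pru L.
Heavy syllables in the domain: 4, 5, 7. The leftmost is syllable 4 (tu:p).
Primary stress: syllable 4 → i.do.lo.ˈtu:p.su:k.da.du:.pru.bof.

4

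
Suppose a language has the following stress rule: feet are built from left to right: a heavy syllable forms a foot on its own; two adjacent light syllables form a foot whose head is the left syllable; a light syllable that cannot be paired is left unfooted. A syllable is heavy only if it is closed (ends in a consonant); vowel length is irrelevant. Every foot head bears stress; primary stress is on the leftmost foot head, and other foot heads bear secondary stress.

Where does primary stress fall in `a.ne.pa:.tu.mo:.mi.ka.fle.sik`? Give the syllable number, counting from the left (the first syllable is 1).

1

Weights: 1 a L, 2 ne L, 3 pa: L, 4 tu L, 5 mo: L, 6 mi L, 7 ka L, 8 fle L, 9 sik H.
Parse left to right (heavy = foot alone; LL = one foot; stranded L unfooted): (ˈa.ne) (ˈpa:.tu) (ˈmo:.mi) (ˈka.fle) (ˈsik).
Foot heads: 1, 3, 5, 7, 9.
Primary stress on the leftmost head = syllable 1.
Primary stress: syllable 1 → ˈa.ne.pa:.tu.mo:.mi.ka.fle.sik.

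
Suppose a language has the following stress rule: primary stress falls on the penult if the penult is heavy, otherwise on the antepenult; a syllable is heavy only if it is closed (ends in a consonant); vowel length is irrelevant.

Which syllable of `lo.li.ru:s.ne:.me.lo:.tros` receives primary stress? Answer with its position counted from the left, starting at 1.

Weights: 5 me L, 6 lo: L, 7 tros H.
The penult (syllable 6, lo:) is light, so stress falls on the antepenult (syllable 5, me).
Primary stress: syllable 5 → lo.li.ru:s.ne:.ˈme.lo:.tros.

5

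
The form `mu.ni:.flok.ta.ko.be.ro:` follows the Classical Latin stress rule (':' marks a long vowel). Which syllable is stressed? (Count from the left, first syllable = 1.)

Classical Latin: stress the penult if heavy (long vowel or closed), else the antepenult.
Weights: 5 ko L, 6 be L, 7 ro: H.
The penult (syllable 6, be) is light, so stress falls on the antepenult (syllable 5, ko).
Stress on syllable 5: mu.ni:.flok.ta.ˈko.be.ro:.

5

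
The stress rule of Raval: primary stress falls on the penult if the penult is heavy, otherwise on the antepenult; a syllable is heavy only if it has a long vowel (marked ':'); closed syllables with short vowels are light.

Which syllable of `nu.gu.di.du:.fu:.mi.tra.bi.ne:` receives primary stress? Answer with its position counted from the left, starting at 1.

Weights: 7 tra L, 8 bi L, 9 ne: H.
The penult (syllable 8, bi) is light, so stress falls on the antepenult (syllable 7, tra).
Primary stress: syllable 7 → nu.gu.di.du:.fu:.mi.ˈtra.bi.ne:.

7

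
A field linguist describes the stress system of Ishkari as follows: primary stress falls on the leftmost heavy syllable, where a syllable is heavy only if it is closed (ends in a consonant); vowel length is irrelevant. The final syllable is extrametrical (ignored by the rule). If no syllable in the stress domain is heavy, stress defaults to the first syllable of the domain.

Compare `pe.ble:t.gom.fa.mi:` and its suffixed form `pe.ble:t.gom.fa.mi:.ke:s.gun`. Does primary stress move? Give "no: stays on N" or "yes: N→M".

Base `pe.ble:t.gom.fa.mi:` (5 syllables):
  The final syllable (5, mi:) is extrametrical; the stress domain is syllables 1–4.
  Weights: 1 pe L, 2 ble:t H, 3 gom H, 4 fa L.
  Heavy syllables in the domain: 2, 3. The leftmost is syllable 2 (ble:t).
  → primary stress on syllable 2.
Suffixed `pe.ble:t.gom.fa.mi:.ke:s.gun` (7 syllables):
  The final syllable (7, gun) is extrametrical; the stress domain is syllables 1–6.
  Weights: 1 pe L, 2 ble:t H, 3 gom H, 4 fa L, 5 mi: L, 6 ke:s H.
  Heavy syllables in the domain: 2, 3, 6. The leftmost is syllable 2 (ble:t).
  → primary stress on syllable 2.

no: stays on 2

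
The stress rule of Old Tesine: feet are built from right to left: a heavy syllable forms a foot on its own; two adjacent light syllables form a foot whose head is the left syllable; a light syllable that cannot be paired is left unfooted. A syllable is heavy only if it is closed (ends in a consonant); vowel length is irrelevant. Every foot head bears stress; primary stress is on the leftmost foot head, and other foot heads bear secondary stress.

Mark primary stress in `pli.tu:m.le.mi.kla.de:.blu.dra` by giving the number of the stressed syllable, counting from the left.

Weights: 1 pli L, 2 tu:m H, 3 le L, 4 mi L, 5 kla L, 6 de: L, 7 blu L, 8 dra L.
Parse right to left (heavy = foot alone; LL = one foot; stranded L unfooted): pli (ˈtu:m) (ˈle.mi) (ˈkla.de:) (ˈblu.dra).
Foot heads: 2, 3, 5, 7.
Primary stress on the leftmost head = syllable 2.
Primary stress: syllable 2 → pli.ˈtu:m.le.mi.kla.de:.blu.dra.

2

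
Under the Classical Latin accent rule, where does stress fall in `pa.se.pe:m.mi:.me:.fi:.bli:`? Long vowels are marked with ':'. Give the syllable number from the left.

6

Classical Latin: stress the penult if heavy (long vowel or closed), else the antepenult.
Weights: 5 me: H, 6 fi: H, 7 bli: H.
The penult (syllable 6, fi:) is heavy, so it takes stress.
Stress on syllable 6: pa.se.pe:m.mi:.me:.ˈfi:.bli:.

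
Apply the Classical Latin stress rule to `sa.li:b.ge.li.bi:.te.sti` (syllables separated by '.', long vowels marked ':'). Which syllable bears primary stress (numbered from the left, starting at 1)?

5

Classical Latin: stress the penult if heavy (long vowel or closed), else the antepenult.
Weights: 5 bi: H, 6 te L, 7 sti L.
The penult (syllable 6, te) is light, so stress falls on the antepenult (syllable 5, bi:).
Stress on syllable 5: sa.li:b.ge.li.ˈbi:.te.sti.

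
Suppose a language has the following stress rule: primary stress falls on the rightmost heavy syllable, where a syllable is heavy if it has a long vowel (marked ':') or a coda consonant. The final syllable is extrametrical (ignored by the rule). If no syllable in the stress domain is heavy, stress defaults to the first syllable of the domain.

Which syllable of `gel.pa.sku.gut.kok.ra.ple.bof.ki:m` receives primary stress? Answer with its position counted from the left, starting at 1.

The final syllable (9, ki:m) is extrametrical; the stress domain is syllables 1–8.
Weights: 1 gel H, 2 pa L, 3 sku L, 4 gut H, 5 kok H, 6 ra L, 7 ple L, 8 bof H.
Heavy syllables in the domain: 1, 4, 5, 8. The rightmost is syllable 8 (bof).
Primary stress: syllable 8 → gel.pa.sku.gut.kok.ra.ple.ˈbof.ki:m.

8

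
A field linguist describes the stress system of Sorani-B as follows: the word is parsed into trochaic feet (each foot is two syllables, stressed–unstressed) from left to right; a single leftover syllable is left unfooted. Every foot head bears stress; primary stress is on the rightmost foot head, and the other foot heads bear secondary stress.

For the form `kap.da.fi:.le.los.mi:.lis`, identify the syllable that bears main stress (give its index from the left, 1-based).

5

Parse left to right into trochaic (ˈσσ) feet: (ˈkap.da) (ˈfi:.le) (ˈlos.mi:) lis. Syllable 7 is left unfooted.
Foot heads (stressed positions): 1, 3, 5.
End Rule Rightmost: primary stress on the rightmost head = syllable 5.
Primary stress: syllable 5 → kap.da.fi:.le.ˈlos.mi:.lis.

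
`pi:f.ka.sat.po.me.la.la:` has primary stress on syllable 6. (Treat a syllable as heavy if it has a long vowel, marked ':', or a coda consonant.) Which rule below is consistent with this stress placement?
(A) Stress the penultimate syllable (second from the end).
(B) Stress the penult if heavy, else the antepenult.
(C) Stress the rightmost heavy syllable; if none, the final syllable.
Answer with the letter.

A

Rule A → syllable 6 ✓.
Rule B → syllable 5 (observed: 6).
Rule C → syllable 7 (observed: 6).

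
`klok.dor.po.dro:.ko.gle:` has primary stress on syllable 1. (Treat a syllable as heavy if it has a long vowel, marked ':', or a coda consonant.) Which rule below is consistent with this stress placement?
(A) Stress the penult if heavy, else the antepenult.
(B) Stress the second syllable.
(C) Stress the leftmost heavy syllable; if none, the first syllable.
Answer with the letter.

C

Rule A → syllable 4 (observed: 1).
Rule B → syllable 2 (observed: 1).
Rule C → syllable 1 ✓.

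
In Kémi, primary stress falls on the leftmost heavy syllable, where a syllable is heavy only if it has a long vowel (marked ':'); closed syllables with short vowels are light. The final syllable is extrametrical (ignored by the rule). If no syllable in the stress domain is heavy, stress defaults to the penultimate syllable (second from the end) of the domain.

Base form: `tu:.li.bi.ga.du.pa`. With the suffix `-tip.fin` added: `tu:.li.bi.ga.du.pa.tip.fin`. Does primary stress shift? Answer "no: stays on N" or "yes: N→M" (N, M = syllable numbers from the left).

no: stays on 1

Base `tu:.li.bi.ga.du.pa` (6 syllables):
  The final syllable (6, pa) is extrametrical; the stress domain is syllables 1–5.
  Weights: 1 tu: H, 2 li L, 3 bi L, 4 ga L, 5 du L.
  Heavy syllables in the domain: 1. The leftmost is syllable 1 (tu:).
  → primary stress on syllable 1.
Suffixed `tu:.li.bi.ga.du.pa.tip.fin` (8 syllables):
  The final syllable (8, fin) is extrametrical; the stress domain is syllables 1–7.
  Weights: 1 tu: H, 2 li L, 3 bi L, 4 ga L, 5 du L, 6 pa L, 7 tip L.
  Heavy syllables in the domain: 1. The leftmost is syllable 1 (tu:).
  → primary stress on syllable 1.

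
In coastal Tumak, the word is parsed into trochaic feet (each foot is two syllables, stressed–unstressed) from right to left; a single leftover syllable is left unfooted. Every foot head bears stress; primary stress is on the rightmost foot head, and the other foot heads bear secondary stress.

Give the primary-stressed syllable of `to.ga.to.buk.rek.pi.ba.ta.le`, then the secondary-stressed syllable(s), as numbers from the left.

Parse right to left into trochaic (ˈσσ) feet: to (ˈga.to) (ˈbuk.rek) (ˈpi.ba) (ˈta.le). Syllable 1 is left unfooted.
Foot heads (stressed positions): 2, 4, 6, 8.
End Rule Rightmost: primary stress on the rightmost head = syllable 8.
Secondary stress on 2, 4, 6: to.ˌga.to.ˌbuk.rek.ˌpi.ba.ˈta.le.

primary 8, secondary 2, 4, 6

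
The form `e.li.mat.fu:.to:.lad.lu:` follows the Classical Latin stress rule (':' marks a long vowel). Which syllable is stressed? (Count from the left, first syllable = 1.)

6

Classical Latin: stress the penult if heavy (long vowel or closed), else the antepenult.
Weights: 5 to: H, 6 lad H, 7 lu: H.
The penult (syllable 6, lad) is heavy, so it takes stress.
Stress on syllable 6: e.li.mat.fu:.to:.ˈlad.lu:.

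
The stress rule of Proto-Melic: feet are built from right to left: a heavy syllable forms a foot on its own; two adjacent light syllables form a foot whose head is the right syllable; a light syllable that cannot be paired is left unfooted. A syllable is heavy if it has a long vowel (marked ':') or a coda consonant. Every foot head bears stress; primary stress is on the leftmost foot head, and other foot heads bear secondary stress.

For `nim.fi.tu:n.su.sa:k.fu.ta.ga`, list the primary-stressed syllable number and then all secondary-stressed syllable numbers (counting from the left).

primary 1, secondary 3, 5, 8

Weights: 1 nim H, 2 fi L, 3 tu:n H, 4 su L, 5 sa:k H, 6 fu L, 7 ta L, 8 ga L.
Parse right to left (heavy = foot alone; LL = one foot; stranded L unfooted): (ˈnim) fi (ˈtu:n) su (ˈsa:k) fu (ta.ˈga).
Foot heads: 1, 3, 5, 8.
Primary stress on the leftmost head = syllable 1.
Secondary stress on 3, 5, 8: ˈnim.fi.ˌtu:n.su.ˌsa:k.fu.ta.ˌga.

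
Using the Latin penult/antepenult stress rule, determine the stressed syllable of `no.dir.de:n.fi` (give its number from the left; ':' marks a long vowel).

3

Classical Latin: stress the penult if heavy (long vowel or closed), else the antepenult.
Weights: 2 dir H, 3 de:n H, 4 fi L.
The penult (syllable 3, de:n) is heavy, so it takes stress.
Stress on syllable 3: no.dir.ˈde:n.fi.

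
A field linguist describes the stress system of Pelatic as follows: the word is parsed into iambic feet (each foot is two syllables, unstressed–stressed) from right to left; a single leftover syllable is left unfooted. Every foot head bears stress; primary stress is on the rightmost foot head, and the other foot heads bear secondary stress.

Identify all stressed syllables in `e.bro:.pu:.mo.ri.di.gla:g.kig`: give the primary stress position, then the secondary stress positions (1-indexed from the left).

primary 8, secondary 2, 4, 6

Parse right to left into iambic (σˈσ) feet: (e.ˈbro:) (pu:.ˈmo) (ri.ˈdi) (gla:g.ˈkig).
Foot heads (stressed positions): 2, 4, 6, 8.
End Rule Rightmost: primary stress on the rightmost head = syllable 8.
Secondary stress on 2, 4, 6: e.ˌbro:.pu:.ˌmo.ri.ˌdi.gla:g.ˈkig.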